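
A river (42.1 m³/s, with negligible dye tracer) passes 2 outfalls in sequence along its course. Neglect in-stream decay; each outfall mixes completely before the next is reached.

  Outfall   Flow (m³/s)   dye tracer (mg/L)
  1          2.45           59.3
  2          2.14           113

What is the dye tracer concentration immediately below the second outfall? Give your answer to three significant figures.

8.29 mg/L

Outfall 1: combined Q = 44.55 m³/s; C = (42.10·0 + 2.450·59.30)/44.55 = 3.261 mg/L.
Outfall 2: combined Q = 46.69 m³/s; C = (44.55·3.261 + 2.140·113.0)/46.69 = 8.291 mg/L.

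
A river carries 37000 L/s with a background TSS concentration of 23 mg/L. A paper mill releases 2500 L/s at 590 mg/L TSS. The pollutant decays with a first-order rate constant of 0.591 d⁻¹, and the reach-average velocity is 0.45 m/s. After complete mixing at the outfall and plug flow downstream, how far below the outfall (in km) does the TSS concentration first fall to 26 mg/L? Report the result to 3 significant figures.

Conservation of mass: C = (37000·23.00 + 2500·590.0) / 39500 = 2326000/39500 = 58.89 mg/L.
Set 58.89·exp(−k·t) = 26 → t = ln(58.89/26)/k = 119500 s = 33.20 h.
Distance = v·t = 0.45·119500 = 53780 m = 53.78 km.

53.8 km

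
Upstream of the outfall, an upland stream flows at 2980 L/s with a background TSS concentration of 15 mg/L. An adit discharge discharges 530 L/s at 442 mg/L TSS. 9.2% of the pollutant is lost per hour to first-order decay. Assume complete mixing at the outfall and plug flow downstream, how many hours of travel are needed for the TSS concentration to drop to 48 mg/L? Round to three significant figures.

5.22 h

After mixing, C = (2980·15.00 + 530.0·442.0) / 3510 = 279000/3510 = 79.48 mg/L.
9.2%/h lost → k = −ln(1 − 0.092) = 0.09651 h⁻¹.
79.48·exp(−k·t) = 48 → t = ln(79.48/48)/k = 18810 s = 5.225 h.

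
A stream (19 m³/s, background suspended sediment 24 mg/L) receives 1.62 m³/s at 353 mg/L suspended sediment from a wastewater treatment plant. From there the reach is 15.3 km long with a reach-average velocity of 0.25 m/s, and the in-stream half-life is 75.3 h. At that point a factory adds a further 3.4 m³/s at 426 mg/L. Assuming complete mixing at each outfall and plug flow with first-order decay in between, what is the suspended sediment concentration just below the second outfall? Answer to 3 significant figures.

96.9 mg/L

After mixing, C = (19.00·24.00 + 1.620·353.0) / 20.62 = 1028/20.62 = 49.85 mg/L; combined flow 20.62 m³/s.
Travel time t = 15.3·1000 / 0.25 = 61200 s = 17.00 h.
Half-life 75.3 h → k = ln 2 / 75.3 = 0.009205 h⁻¹ = 0.2209 d⁻¹.
After decay, C = 49.85 × e^(−kt) = 49.85 × 0.8551 = 42.63 mg/L.
At the second outfall, C = (20.62·42.63 + 3.400·426.0) / (20.62 + 3.400) = 96.89 mg/L.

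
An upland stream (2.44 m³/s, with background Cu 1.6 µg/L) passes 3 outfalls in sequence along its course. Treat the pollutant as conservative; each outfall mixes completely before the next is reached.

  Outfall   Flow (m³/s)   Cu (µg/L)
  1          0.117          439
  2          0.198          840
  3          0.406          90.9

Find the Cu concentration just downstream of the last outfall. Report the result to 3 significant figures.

81.8 µg/L

After outfall 1: Q = 2.440 + 0.1170 = 2.557 m³/s; C = (2.440·1.600 + 0.1170·439.0)/2.557 = 21.61 µg/L.
After outfall 2: Q = 2.557 + 0.1980 = 2.755 m³/s; C = (2.557·21.61 + 0.1980·840.0)/2.755 = 80.43 µg/L.
After outfall 3: Q = 2.755 + 0.4060 = 3.161 m³/s; C = (2.755·80.43 + 0.4060·90.90)/3.161 = 81.78 µg/L.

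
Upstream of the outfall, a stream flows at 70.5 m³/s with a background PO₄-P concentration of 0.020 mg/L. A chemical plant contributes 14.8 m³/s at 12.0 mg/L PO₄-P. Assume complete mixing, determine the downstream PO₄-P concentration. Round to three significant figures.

2.10 mg/L

Conservation of mass: C = (70.50·0.02000 + 14.80·12.00) / 85.30 = 179.0/85.30 = 2.099 mg/L.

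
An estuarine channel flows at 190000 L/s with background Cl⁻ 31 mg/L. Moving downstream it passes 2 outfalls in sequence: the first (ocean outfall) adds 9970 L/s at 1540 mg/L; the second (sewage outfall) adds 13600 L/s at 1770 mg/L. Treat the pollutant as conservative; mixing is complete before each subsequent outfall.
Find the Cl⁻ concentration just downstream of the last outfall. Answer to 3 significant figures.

212 mg/L

Below outfall 1: Q → 200000 L/s, C = (190000·31.00 + 9970·1540)/200000 = 106.2 mg/L.
Below outfall 2: Q → 213600 L/s, C = (200000·106.2 + 13600·1770)/213600 = 212.2 mg/L.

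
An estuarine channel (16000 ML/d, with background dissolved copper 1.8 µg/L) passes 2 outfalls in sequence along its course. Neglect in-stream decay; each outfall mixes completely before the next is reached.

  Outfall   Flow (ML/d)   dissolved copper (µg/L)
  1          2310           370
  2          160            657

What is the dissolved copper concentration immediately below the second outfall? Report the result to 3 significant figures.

53.5 µg/L

Below outfall 1: Q → 18310 ML/d, C = (16000·1.800 + 2310·370.0)/18310 = 48.25 µg/L.
Below outfall 2: Q → 18470 ML/d, C = (18310·48.25 + 160.0·657.0)/18470 = 53.53 µg/L.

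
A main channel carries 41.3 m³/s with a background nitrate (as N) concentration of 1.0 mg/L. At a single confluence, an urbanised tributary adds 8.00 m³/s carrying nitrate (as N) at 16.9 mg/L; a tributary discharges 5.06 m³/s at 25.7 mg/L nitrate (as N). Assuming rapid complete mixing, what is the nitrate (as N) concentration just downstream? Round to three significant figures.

5.64 mg/L

After mixing, C = (41.30·1.000 + 8.000·16.90 + 5.060·25.70) / 54.36 = 306.5/54.36 = 5.639 mg/L.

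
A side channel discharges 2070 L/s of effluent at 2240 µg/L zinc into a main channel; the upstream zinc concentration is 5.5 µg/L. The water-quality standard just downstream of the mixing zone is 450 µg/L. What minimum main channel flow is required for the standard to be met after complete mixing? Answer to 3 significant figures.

Set C_mix = 450: (Q·5.500 + 2070·2240) / (Q + 2070) = 450
→ Q = 2070·(2240 − 450)/(450 − 5.500) = 8336 L/s.

8340 L/s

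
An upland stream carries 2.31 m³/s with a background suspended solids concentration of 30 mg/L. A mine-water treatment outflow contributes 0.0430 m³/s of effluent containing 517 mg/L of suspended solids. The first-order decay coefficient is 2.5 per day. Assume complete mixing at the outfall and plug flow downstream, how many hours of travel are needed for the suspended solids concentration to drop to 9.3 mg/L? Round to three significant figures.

13.7 h

Conservation of mass: C = (2.310·30.00 + 0.04300·517.0) / 2.353 = 91.53/2.353 = 38.90 mg/L.
38.90·exp(−k·t) = 9.3 → t = ln(38.90/9.3)/k = 49450 s = 13.74 h.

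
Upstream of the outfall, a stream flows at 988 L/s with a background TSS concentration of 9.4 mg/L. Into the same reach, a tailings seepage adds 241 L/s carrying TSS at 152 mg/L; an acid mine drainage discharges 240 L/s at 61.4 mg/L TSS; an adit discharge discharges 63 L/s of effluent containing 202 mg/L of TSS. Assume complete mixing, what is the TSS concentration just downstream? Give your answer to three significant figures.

Conservation of mass: C = (988.0·9.400 + 241.0·152.0 + 240.0·61.40 + 63.00·202.0) / 1532 = 73380/1532 = 47.90 mg/L.

47.9 mg/L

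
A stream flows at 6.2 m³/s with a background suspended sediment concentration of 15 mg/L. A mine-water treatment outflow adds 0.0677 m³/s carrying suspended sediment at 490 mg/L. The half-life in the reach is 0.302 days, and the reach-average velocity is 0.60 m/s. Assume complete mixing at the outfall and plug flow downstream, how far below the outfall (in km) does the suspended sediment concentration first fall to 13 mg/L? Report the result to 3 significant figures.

Conservation of mass: C = (6.200·15.00 + 0.06770·490.0) / 6.268 = 126.2/6.268 = 20.13 mg/L.
Half-life 0.302 d → k = ln 2 / 0.302 = 2.295 d⁻¹.
Set 20.13·exp(−k·t) = 13 → t = ln(20.13/13)/k = 16460 s = 4.573 h.
Distance = v·t = 0.60·16460 = 9877 m = 9.877 km.

9.88 km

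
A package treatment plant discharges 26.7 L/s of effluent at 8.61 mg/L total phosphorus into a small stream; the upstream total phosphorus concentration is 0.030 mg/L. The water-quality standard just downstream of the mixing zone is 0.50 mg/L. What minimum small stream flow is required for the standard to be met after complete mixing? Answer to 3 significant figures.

461 L/s

Set C_mix = 0.50: (Q·0.03000 + 26.70·8.610) / (Q + 26.70) = 0.50
→ Q = 26.70·(8.610 − 0.50)/(0.50 − 0.03000) = 460.7 L/s.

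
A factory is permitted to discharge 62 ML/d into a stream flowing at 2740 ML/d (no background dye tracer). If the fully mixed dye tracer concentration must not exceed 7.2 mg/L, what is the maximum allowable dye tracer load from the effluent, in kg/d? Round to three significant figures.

20200 kg/d

Mass balance at the limit: 2740·0 + 62.00·Cₑ = 2802·7.2 → Cₑ = 325.4 mg/L.
62.00 ML/d = 0.7176 m³/s. Load = 0.7176 m³/s × 325.4 g/m³ × 86 400 s/d = 20170 kg/d.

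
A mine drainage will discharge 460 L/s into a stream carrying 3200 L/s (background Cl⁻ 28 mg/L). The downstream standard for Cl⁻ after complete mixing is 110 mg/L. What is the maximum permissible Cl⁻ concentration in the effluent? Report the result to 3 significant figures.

680 mg/L

At the limit, (Qr·Cr + Qe·Cₑ)/(Qr + Qe) = 110:
Cₑ = (3660·110 − 3200·28.00) / 460.0 = 680.4 mg/L.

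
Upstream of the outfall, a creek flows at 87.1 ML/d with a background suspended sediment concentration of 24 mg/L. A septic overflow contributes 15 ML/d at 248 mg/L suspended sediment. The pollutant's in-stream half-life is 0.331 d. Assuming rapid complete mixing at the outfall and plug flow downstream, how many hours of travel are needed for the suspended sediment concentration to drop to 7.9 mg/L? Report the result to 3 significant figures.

22.6 h

Conservation of mass: C = (87.10·24.00 + 15.00·248.0) / 102.1 = 5810/102.1 = 56.91 mg/L.
Half-life 0.331 d → k = ln 2 / 0.331 = 2.094 d⁻¹.
56.91·exp(−k·t) = 7.9 → t = ln(56.91/7.9)/k = 81470 s = 22.63 h.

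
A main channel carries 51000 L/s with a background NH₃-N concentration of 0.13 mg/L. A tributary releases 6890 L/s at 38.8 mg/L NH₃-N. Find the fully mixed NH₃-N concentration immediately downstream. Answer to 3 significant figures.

After mixing, C = (51000·0.1300 + 6890·38.80) / 57890 = 274000/57890 = 4.732 mg/L.

4.73 mg/L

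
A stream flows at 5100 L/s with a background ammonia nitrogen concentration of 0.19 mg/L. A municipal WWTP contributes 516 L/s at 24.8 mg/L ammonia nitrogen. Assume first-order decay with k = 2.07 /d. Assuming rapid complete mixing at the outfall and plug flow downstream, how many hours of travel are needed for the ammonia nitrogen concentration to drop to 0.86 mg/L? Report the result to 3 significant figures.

12.1 h

After mixing, C = (5100·0.1900 + 516.0·24.80) / 5616 = 13770/5616 = 2.451 mg/L.
2.451·exp(−k·t) = 0.86 → t = ln(2.451/0.86)/k = 43720 s = 12.14 h.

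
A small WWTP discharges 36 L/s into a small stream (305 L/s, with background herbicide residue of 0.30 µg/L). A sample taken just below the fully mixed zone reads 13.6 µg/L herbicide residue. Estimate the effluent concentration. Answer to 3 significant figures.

126 µg/L

Mass balance: 305.0·0.3000 + 36.00·Cₑ = 341.0·13.60
→ Cₑ = (341.0·13.60 − 305.0·0.3000) / 36.00 = 126.3 µg/L.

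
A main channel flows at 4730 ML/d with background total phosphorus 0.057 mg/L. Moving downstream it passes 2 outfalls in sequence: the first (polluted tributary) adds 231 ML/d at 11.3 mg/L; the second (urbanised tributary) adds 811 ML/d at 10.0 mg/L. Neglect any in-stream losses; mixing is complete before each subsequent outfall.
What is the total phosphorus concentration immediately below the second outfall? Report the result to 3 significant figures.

1.90 mg/L

Below outfall 1: Q → 4961 ML/d, C = (4730·0.05700 + 231.0·11.30)/4961 = 0.5805 mg/L.
Below outfall 2: Q → 5772 ML/d, C = (4961·0.5805 + 811.0·10.00)/5772 = 1.904 mg/L.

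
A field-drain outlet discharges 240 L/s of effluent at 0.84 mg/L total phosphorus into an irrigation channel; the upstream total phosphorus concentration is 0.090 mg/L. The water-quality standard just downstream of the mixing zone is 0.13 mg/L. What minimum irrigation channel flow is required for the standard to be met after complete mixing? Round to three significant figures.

Set C_mix = 0.13: (Q·0.09000 + 240.0·0.8400) / (Q + 240.0) = 0.13
→ Q = 240.0·(0.8400 − 0.13)/(0.13 − 0.09000) = 4260 L/s.

4260 L/s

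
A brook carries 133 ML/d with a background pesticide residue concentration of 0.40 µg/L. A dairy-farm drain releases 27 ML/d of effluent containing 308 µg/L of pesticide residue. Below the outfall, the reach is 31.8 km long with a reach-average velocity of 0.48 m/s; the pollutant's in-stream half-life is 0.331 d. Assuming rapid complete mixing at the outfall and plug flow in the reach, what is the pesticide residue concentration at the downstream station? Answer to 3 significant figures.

Conservation of mass: C = (133.0·0.4000 + 27.00·308.0) / 160.0 = 8369/160.0 = 52.31 µg/L.
Travel time t = 31.8·1000 / 0.48 = 66250 s = 18.40 h.
Half-life 0.331 d → k = ln 2 / 0.331 = 2.094 d⁻¹.
After decay, C = 52.31 × e^(−kt) = 52.31 × 0.2007 = 10.50 µg/L.

10.5 µg/L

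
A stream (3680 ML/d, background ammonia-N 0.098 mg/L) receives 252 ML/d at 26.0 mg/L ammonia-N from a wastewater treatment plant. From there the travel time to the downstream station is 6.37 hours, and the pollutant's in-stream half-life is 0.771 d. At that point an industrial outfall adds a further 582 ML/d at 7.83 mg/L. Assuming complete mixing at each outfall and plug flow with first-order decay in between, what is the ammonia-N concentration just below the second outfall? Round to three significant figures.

Mass balance: C = (3680·0.09800 + 252.0·26.00) / 3932 = 6913/3932 = 1.758 mg/L; combined flow 3932 ML/d.
Half-life 0.771 d → k = ln 2 / 0.771 = 0.8990 d⁻¹.
Decay over the reach: 1.758·exp(−kt) = 1.758·0.7877 = 1.385 mg/L.
Second outfall: C = (3932·1.385 + 582.0·7.830)/4514 = 2.216 mg/L.

2.22 mg/L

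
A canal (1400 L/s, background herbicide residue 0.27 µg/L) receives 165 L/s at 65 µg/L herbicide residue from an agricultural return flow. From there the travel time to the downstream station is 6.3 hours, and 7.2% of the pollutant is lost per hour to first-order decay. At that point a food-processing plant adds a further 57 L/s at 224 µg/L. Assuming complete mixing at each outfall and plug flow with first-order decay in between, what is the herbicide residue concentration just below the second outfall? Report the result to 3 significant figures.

Flow-weighted average: C = (1400·0.2700 + 165.0·65.00) / 1565 = 11100/1565 = 7.095 µg/L; combined flow 1565 L/s.
7.2%/h lost → k = −ln(1 − 0.072) = 0.07472 h⁻¹.
First-order decay: C = 7.095·exp(−k·t) = 7.095·0.6245 = 4.431 µg/L.
Second outfall: C = (1565·4.431 + 57.00·224.0)/1622 = 12.15 µg/L.

12.1 µg/L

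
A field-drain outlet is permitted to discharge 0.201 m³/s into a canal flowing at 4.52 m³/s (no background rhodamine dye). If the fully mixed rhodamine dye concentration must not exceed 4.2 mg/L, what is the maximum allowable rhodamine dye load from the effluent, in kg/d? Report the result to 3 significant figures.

Mass balance at the limit: 4.520·0 + 0.2010·Cₑ = 4.721·4.2 → Cₑ = 98.65 mg/L.
Load = 0.2010 m³/s × 98.65 g/m³ × 86 400 s/d = 1713 kg/d.

1710 kg/d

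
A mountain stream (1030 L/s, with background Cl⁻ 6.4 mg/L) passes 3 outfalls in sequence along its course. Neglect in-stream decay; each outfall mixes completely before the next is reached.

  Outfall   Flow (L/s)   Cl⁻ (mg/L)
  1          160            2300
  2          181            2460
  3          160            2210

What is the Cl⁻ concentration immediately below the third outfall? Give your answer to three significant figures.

766 mg/L

After outfall 1: Q = 1030 + 160.0 = 1190 L/s; C = (1030·6.400 + 160.0·2300)/1190 = 314.8 mg/L.
After outfall 2: Q = 1190 + 181.0 = 1371 L/s; C = (1190·314.8 + 181.0·2460)/1371 = 598.0 mg/L.
After outfall 3: Q = 1371 + 160.0 = 1531 L/s; C = (1371·598.0 + 160.0·2210)/1531 = 766.5 mg/L.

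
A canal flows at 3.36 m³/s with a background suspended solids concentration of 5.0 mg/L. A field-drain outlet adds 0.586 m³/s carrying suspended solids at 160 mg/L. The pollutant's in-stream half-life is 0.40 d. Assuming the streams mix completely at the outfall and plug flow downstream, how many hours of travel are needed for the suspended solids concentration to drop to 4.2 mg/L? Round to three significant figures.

Mass balance: C = (3.360·5.000 + 0.5860·160.0) / 3.946 = 110.6/3.946 = 28.02 mg/L.
Half-life 0.40 d → k = ln 2 / 0.40 = 1.733 d⁻¹.
28.02·exp(−k·t) = 4.2 → t = ln(28.02/4.2)/k = 94620 s = 26.28 h.

26.3 h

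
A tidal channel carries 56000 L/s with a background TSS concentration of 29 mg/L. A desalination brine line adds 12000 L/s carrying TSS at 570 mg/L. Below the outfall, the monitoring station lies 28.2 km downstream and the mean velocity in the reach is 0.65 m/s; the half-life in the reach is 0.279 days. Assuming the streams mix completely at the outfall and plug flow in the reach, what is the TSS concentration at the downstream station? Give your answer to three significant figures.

35.8 mg/L

After mixing, C = (56000·29.00 + 12000·570.0) / 68000 = 8464000/68000 = 124.5 mg/L.
Travel time t = 28.2·1000 / 0.65 = 43380 s = 12.05 h.
Half-life 0.279 d → k = ln 2 / 0.279 = 2.484 d⁻¹.
First-order decay: C = 124.5·exp(−k·t) = 124.5·0.2872 = 35.75 mg/L.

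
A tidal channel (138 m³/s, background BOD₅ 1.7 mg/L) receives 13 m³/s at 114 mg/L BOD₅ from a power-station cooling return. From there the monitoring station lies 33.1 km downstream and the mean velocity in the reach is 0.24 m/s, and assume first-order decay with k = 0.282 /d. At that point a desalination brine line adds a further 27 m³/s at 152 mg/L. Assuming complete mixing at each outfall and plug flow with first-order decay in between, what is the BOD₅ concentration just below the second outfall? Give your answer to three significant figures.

29.2 mg/L

Mixed concentration C = ΣQC/ΣQ = (138.0·1.700 + 13.00·114.0) / 151.0 = 1717/151.0 = 11.37 mg/L; combined flow 151.0 m³/s.
Travel time t = 33.1·1000 / 0.24 = 137900 s = 38.31 h.
First-order decay: C = 11.37·exp(−k·t) = 11.37·0.6375 = 7.248 mg/L.
At the second outfall, C = (151.0·7.248 + 27.00·152.0) / (151.0 + 27.00) = 29.20 mg/L.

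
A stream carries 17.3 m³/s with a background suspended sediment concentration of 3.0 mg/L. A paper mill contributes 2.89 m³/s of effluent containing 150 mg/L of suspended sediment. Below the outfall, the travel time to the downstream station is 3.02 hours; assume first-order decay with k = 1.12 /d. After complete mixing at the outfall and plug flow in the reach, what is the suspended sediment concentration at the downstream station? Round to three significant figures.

Flow-weighted average: C = (17.30·3.000 + 2.890·150.0) / 20.19 = 485.4/20.19 = 24.04 mg/L.
First-order decay: C = 24.04·exp(−k·t) = 24.04·0.8685 = 20.88 mg/L.

20.9 mg/L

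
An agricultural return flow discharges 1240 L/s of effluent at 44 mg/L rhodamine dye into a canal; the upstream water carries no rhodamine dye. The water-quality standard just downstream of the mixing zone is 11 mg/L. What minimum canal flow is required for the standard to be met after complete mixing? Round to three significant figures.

3720 L/s

Set C_mix = 11: (Q·0 + 1240·44.00) / (Q + 1240) = 11
→ Q = 1240·(44.00 − 11)/(11 − 0) = 3720 L/s.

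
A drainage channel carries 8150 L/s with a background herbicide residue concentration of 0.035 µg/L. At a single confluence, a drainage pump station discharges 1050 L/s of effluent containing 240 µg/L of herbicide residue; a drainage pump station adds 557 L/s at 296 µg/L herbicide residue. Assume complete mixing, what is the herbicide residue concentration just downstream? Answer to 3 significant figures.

42.8 µg/L

Mass balance: C = (8150·0.03500 + 1050·240.0 + 557.0·296.0) / 9757 = 417200/9757 = 42.75 µg/L.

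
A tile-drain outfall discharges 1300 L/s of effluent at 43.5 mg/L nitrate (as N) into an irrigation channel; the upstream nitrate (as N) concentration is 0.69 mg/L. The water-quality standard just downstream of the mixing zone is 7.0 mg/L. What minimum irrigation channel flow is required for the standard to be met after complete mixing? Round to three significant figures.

Set C_mix = 7.0: (Q·0.6900 + 1300·43.50) / (Q + 1300) = 7.0
→ Q = 1300·(43.50 − 7.0)/(7.0 − 0.6900) = 7520 L/s.

7520 L/s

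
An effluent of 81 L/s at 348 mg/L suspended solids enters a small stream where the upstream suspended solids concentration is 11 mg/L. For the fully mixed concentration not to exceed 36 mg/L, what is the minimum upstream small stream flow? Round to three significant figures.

Set C_mix = 36: (Q·11.00 + 81.00·348.0) / (Q + 81.00) = 36
→ Q = 81.00·(348.0 − 36)/(36 − 11.00) = 1011 L/s.

1010 L/s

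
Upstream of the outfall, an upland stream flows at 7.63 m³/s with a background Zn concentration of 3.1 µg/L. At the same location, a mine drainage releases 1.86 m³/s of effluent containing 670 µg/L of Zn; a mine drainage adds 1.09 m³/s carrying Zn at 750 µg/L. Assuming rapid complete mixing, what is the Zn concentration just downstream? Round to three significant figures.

Conservation of mass: C = (7.630·3.100 + 1.860·670.0 + 1.090·750.0) / 10.58 = 2087/10.58 = 197.3 µg/L.

197 µg/L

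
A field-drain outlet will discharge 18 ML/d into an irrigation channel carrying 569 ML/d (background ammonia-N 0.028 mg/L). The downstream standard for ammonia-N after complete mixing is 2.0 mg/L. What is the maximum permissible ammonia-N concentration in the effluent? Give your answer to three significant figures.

64.3 mg/L

At the limit, (Qr·Cr + Qe·Cₑ)/(Qr + Qe) = 2.0:
Cₑ = (587.0·2.0 − 569.0·0.02800) / 18.00 = 64.34 mg/L.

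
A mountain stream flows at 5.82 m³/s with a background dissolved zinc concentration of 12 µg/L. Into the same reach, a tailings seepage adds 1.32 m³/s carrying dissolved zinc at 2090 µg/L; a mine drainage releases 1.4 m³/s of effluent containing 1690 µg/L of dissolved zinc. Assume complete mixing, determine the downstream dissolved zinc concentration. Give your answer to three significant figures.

608 µg/L

Conservation of mass: C = (5.820·12.00 + 1.320·2090 + 1.400·1690) / 8.540 = 5195/8.540 = 608.3 µg/L.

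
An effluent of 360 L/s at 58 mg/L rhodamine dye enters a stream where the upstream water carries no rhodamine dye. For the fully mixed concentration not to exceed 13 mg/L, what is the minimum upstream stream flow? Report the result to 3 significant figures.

1250 L/s

Set C_mix = 13: (Q·0 + 360.0·58.00) / (Q + 360.0) = 13
→ Q = 360.0·(58.00 − 13)/(13 − 0) = 1246 L/s.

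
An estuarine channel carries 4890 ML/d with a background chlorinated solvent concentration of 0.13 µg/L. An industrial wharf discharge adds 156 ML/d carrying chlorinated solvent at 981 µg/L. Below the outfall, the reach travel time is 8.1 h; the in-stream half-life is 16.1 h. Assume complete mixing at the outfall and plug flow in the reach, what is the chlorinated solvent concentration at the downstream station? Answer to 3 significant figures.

Conservation of mass: C = (4890·0.1300 + 156.0·981.0) / 5046 = 153700/5046 = 30.45 µg/L.
Half-life 16.1 h → k = ln 2 / 16.1 = 0.04305 h⁻¹ = 1.033 d⁻¹.
First-order decay: C = 30.45·exp(−k·t) = 30.45·0.7056 = 21.49 µg/L.

21.5 µg/L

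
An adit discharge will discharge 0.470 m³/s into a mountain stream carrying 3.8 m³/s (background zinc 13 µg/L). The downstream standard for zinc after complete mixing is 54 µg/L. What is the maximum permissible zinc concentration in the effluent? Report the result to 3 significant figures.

385 µg/L

At the limit, (Qr·Cr + Qe·Cₑ)/(Qr + Qe) = 54:
Cₑ = (4.270·54 − 3.800·13.00) / 0.4700 = 385.5 µg/L.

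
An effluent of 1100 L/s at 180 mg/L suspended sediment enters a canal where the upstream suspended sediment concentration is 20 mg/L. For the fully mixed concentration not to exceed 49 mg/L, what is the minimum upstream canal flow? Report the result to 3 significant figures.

Set C_mix = 49: (Q·20.00 + 1100·180.0) / (Q + 1100) = 49
→ Q = 1100·(180.0 − 49)/(49 − 20.00) = 4969 L/s.

4970 L/s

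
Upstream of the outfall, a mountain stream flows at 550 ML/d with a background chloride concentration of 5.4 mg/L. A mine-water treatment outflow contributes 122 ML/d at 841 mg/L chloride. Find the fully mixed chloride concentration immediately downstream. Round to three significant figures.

Conservation of mass: C = (550.0·5.400 + 122.0·841.0) / 672.0 = 105600/672.0 = 157.1 mg/L.

157 mg/L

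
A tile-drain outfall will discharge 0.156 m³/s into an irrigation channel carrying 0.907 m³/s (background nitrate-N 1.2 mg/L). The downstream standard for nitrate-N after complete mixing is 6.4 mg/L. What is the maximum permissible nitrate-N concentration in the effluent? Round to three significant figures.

36.6 mg/L

At the limit, (Qr·Cr + Qe·Cₑ)/(Qr + Qe) = 6.4:
Cₑ = (1.063·6.4 − 0.9070·1.200) / 0.1560 = 36.63 mg/L.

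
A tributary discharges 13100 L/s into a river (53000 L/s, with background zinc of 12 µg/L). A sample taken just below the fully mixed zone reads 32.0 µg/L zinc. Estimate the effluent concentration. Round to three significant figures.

Mass balance: 53000·12.00 + 13100·Cₑ = 66100·32.00
→ Cₑ = (66100·32.00 − 53000·12.00) / 13100 = 112.9 µg/L.

113 µg/L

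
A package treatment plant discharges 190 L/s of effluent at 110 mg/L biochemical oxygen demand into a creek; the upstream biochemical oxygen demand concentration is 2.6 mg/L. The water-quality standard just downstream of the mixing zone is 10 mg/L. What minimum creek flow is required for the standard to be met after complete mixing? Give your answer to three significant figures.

2570 L/s

Set C_mix = 10: (Q·2.600 + 190.0·110.0) / (Q + 190.0) = 10
→ Q = 190.0·(110.0 − 10)/(10 − 2.600) = 2568 L/s.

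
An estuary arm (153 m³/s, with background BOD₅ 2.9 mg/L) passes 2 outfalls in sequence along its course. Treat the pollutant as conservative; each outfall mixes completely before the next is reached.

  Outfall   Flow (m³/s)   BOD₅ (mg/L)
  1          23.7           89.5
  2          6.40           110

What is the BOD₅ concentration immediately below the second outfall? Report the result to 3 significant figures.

Below outfall 1: Q → 176.7 m³/s, C = (153.0·2.900 + 23.70·89.50)/176.7 = 14.52 mg/L.
Below outfall 2: Q → 183.1 m³/s, C = (176.7·14.52 + 6.400·110.0)/183.1 = 17.85 mg/L.

17.9 mg/L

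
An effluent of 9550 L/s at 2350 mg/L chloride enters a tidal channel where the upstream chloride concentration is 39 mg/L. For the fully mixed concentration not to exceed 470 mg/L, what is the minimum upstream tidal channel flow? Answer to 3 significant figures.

41700 L/s

Set C_mix = 470: (Q·39.00 + 9550·2350) / (Q + 9550) = 470
→ Q = 9550·(2350 − 470)/(470 − 39.00) = 41660 L/s.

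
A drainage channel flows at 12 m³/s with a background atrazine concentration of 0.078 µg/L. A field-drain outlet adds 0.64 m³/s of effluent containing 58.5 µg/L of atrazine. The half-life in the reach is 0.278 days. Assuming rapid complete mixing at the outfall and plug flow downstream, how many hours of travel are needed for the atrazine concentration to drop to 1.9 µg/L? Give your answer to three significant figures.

Mass balance: C = (12.00·0.07800 + 0.6400·58.50) / 12.64 = 38.38/12.64 = 3.036 µg/L.
Half-life 0.278 d → k = ln 2 / 0.278 = 2.493 d⁻¹.
3.036·exp(−k·t) = 1.9 → t = ln(3.036/1.9)/k = 16240 s = 4.512 h.

4.51 h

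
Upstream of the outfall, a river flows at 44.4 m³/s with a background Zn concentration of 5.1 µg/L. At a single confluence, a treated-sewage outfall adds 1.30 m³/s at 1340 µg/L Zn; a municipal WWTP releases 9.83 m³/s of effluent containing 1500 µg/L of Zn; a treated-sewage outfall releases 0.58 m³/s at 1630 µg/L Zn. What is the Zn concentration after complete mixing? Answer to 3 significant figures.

315 µg/L

Mixed concentration C = ΣQC/ΣQ = (44.40·5.100 + 1.300·1340 + 9.830·1500 + 0.5800·1630) / 56.11 = 17660/56.11 = 314.7 µg/L.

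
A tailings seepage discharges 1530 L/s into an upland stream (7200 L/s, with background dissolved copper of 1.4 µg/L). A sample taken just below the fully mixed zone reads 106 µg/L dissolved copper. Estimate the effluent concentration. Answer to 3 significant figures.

598 µg/L

Mass balance: 7200·1.400 + 1530·Cₑ = 8730·106.0
→ Cₑ = (8730·106.0 − 7200·1.400) / 1530 = 598.2 µg/L.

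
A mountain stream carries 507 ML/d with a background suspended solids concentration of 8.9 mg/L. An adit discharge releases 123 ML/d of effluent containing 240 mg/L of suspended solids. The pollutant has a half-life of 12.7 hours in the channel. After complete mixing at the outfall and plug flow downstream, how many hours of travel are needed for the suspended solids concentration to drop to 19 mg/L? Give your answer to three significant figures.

Flow-weighted average: C = (507.0·8.900 + 123.0·240.0) / 630.0 = 34030/630.0 = 54.02 mg/L.
Half-life 12.7 h → k = ln 2 / 12.7 = 0.05458 h⁻¹ = 1.310 d⁻¹.
54.02·exp(−k·t) = 19 → t = ln(54.02/19)/k = 68920 s = 19.15 h.

19.1 h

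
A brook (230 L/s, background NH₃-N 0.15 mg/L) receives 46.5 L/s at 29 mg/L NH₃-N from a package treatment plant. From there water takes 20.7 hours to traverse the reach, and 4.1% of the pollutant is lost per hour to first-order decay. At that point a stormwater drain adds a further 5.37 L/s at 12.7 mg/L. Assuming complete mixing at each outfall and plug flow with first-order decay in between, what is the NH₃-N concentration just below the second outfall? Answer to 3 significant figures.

2.30 mg/L

Conservation of mass: C = (230.0·0.1500 + 46.50·29.00) / 276.5 = 1383/276.5 = 5.002 mg/L; combined flow 276.5 L/s.
4.1%/h lost → k = −ln(1 − 0.041) = 0.04186 h⁻¹.
Applying C = C₀e^(−kt): 5.002 × 0.4204 = 2.103 mg/L.
Second outfall: C = (276.5·2.103 + 5.370·12.70)/281.9 = 2.305 mg/L.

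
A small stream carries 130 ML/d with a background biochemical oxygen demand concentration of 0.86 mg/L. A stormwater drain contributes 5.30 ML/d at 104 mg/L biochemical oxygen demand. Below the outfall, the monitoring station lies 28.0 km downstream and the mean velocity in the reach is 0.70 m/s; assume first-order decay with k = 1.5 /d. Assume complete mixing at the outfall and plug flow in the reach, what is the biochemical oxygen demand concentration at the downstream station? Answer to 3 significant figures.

2.45 mg/L

After mixing, C = (130.0·0.8600 + 5.300·104.0) / 135.3 = 663.0/135.3 = 4.900 mg/L.
Travel time t = 28.0·1000 / 0.70 = 40000 s = 11.11 h.
Applying C = C₀e^(−kt): 4.900 × 0.4994 = 2.447 mg/L.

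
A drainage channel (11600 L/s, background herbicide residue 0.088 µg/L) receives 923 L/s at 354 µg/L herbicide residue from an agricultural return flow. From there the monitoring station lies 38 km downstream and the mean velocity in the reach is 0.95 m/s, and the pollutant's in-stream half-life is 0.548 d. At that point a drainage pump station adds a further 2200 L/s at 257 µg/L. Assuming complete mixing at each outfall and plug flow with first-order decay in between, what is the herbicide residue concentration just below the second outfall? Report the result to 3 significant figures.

After mixing, C = (11600·0.08800 + 923.0·354.0) / 12520 = 327800/12520 = 26.17 µg/L; combined flow 12520 L/s.
Travel time t = 38·1000 / 0.95 = 40000 s = 11.11 h.
Half-life 0.548 d → k = ln 2 / 0.548 = 1.265 d⁻¹.
After decay, C = 26.17 × e^(−kt) = 26.17 × 0.5568 = 14.57 µg/L.
At the second outfall, C = (12520·14.57 + 2200·257.0) / (12520 + 2200) = 50.80 µg/L.

50.8 µg/L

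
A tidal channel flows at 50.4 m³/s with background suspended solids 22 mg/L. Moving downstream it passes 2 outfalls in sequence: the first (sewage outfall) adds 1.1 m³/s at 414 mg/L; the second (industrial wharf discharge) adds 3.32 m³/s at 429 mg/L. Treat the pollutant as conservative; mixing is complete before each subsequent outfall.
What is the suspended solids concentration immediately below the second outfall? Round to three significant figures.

54.5 mg/L

Below outfall 1: Q → 51.50 m³/s, C = (50.40·22.00 + 1.100·414.0)/51.50 = 30.37 mg/L.
Below outfall 2: Q → 54.82 m³/s, C = (51.50·30.37 + 3.320·429.0)/54.82 = 54.51 mg/L.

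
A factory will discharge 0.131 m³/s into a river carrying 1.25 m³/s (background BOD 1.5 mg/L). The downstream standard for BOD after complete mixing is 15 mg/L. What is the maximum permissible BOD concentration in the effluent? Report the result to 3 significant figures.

At the limit, (Qr·Cr + Qe·Cₑ)/(Qr + Qe) = 15:
Cₑ = (1.381·15 − 1.250·1.500) / 0.1310 = 143.8 mg/L.

144 mg/L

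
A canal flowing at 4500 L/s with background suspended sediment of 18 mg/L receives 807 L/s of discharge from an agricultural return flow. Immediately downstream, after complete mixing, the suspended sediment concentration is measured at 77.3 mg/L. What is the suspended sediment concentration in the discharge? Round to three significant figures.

408 mg/L

Mass balance: 4500·18.00 + 807.0·Cₑ = 5307·77.30
→ Cₑ = (5307·77.30 − 4500·18.00) / 807.0 = 408.0 mg/L.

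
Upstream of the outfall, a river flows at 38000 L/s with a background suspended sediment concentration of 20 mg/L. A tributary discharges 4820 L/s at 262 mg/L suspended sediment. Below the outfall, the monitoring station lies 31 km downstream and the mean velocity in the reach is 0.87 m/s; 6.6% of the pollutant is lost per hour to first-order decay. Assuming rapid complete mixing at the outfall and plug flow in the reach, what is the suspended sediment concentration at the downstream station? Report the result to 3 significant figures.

Mixed concentration C = ΣQC/ΣQ = (38000·20.00 + 4820·262.0) / 42820 = 2023000/42820 = 47.24 mg/L.
Travel time t = 31·1000 / 0.87 = 35630 s = 9.898 h.
6.6%/h lost → k = −ln(1 − 0.066) = 0.06828 h⁻¹.
Applying C = C₀e^(−kt): 47.24 × 0.5087 = 24.03 mg/L.

24.0 mg/L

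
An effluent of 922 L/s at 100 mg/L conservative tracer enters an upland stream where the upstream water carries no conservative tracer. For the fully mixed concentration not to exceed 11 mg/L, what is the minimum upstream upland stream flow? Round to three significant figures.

7460 L/s

Set C_mix = 11: (Q·0 + 922.0·100.0) / (Q + 922.0) = 11
→ Q = 922.0·(100.0 − 11)/(11 − 0) = 7460 L/s.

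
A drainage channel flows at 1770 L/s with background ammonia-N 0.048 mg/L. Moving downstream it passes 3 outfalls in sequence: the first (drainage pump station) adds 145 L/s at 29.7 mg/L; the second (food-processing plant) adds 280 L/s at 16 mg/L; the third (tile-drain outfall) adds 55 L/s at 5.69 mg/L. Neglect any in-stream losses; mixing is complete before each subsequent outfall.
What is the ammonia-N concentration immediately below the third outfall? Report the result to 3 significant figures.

Outfall 1: combined Q = 1915 L/s; C = (1770·0.04800 + 145.0·29.70)/1915 = 2.293 mg/L.
Outfall 2: combined Q = 2195 L/s; C = (1915·2.293 + 280.0·16.00)/2195 = 4.042 mg/L.
Outfall 3: combined Q = 2250 L/s; C = (2195·4.042 + 55.00·5.690)/2250 = 4.082 mg/L.

4.08 mg/L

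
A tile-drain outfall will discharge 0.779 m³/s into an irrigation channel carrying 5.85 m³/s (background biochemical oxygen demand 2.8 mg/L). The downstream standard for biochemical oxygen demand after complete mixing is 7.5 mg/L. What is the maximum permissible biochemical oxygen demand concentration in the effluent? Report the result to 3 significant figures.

At the limit, (Qr·Cr + Qe·Cₑ)/(Qr + Qe) = 7.5:
Cₑ = (6.629·7.5 − 5.850·2.800) / 0.7790 = 42.80 mg/L.

42.8 mg/L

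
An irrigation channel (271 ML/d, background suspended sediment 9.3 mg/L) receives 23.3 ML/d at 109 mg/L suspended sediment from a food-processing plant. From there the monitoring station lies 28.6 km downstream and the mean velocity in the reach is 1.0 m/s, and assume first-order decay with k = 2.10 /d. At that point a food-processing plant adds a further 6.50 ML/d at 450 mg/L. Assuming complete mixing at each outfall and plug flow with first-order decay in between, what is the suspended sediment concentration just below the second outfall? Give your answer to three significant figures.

18.1 mg/L

Flow-weighted average: C = (271.0·9.300 + 23.30·109.0) / 294.3 = 5060/294.3 = 17.19 mg/L; combined flow 294.3 ML/d.
Travel time t = 28.6·1000 / 1.0 = 28600 s = 7.944 h.
First-order decay: C = 17.19·exp(−k·t) = 17.19·0.4990 = 8.580 mg/L.
At the second outfall, C = (294.3·8.580 + 6.500·450.0) / (294.3 + 6.500) = 18.12 mg/L.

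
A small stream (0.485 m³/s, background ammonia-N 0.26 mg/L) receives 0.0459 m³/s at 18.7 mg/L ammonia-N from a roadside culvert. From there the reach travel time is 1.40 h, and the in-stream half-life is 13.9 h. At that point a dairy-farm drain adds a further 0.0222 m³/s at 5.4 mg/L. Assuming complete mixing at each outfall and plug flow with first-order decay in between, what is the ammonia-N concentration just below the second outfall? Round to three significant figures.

1.88 mg/L

Mixed concentration C = ΣQC/ΣQ = (0.4850·0.2600 + 0.04590·18.70) / 0.5309 = 0.9844/0.5309 = 1.854 mg/L; combined flow 0.5309 m³/s.
Half-life 13.9 h → k = ln 2 / 13.9 = 0.04987 h⁻¹ = 1.197 d⁻¹.
Decay over the reach: 1.854·exp(−kt) = 1.854·0.9326 = 1.729 mg/L.
At the second outfall, C = (0.5309·1.729 + 0.02220·5.400) / (0.5309 + 0.02220) = 1.877 mg/L.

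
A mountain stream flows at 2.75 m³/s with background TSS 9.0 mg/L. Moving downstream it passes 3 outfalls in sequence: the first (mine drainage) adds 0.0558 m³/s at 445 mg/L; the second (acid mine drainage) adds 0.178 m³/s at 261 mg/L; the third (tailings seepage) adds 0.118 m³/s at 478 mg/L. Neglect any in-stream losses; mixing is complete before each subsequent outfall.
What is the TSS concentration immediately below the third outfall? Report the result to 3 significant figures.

49.1 mg/L

After outfall 1: Q = 2.750 + 0.05580 = 2.806 m³/s; C = (2.750·9.000 + 0.05580·445.0)/2.806 = 17.67 mg/L.
After outfall 2: Q = 2.806 + 0.1780 = 2.984 m³/s; C = (2.806·17.67 + 0.1780·261.0)/2.984 = 32.19 mg/L.
After outfall 3: Q = 2.984 + 0.1180 = 3.102 m³/s; C = (2.984·32.19 + 0.1180·478.0)/3.102 = 49.15 mg/L.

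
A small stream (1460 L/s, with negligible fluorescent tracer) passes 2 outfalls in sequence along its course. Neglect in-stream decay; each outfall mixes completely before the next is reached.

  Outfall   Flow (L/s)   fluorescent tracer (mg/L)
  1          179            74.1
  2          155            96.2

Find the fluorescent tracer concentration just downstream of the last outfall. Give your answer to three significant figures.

15.7 mg/L

Outfall 1: combined Q = 1639 L/s; C = (1460·0 + 179.0·74.10)/1639 = 8.093 mg/L.
Outfall 2: combined Q = 1794 L/s; C = (1639·8.093 + 155.0·96.20)/1794 = 15.71 mg/L.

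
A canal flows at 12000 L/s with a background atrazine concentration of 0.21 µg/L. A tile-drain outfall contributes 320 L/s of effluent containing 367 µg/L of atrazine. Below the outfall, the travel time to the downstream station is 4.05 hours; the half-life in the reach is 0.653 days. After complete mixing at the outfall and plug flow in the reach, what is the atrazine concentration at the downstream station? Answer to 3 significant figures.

Mass balance: C = (12000·0.2100 + 320.0·367.0) / 12320 = 120000/12320 = 9.737 µg/L.
Half-life 0.653 d → k = ln 2 / 0.653 = 1.061 d⁻¹.
After decay, C = 9.737 × e^(−kt) = 9.737 × 0.8360 = 8.140 µg/L.

8.14 µg/L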